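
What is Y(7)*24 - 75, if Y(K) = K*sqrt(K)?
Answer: -75 + 168*sqrt(7) ≈ 369.49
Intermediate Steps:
Y(K) = K**(3/2)
Y(7)*24 - 75 = 7**(3/2)*24 - 75 = (7*sqrt(7))*24 - 75 = 168*sqrt(7) - 75 = -75 + 168*sqrt(7)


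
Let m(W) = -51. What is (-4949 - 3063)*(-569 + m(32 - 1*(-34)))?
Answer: 4967440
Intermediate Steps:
(-4949 - 3063)*(-569 + m(32 - 1*(-34))) = (-4949 - 3063)*(-569 - 51) = -8012*(-620) = 4967440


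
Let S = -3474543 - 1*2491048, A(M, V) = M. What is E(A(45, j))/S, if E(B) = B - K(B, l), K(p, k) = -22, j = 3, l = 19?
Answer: -67/5965591 ≈ -1.1231e-5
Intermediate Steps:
E(B) = 22 + B (E(B) = B - 1*(-22) = B + 22 = 22 + B)
S = -5965591 (S = -3474543 - 2491048 = -5965591)
E(A(45, j))/S = (22 + 45)/(-5965591) = 67*(-1/5965591) = -67/5965591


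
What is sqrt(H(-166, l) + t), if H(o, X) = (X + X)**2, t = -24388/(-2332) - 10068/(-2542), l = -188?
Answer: sqrt(77633325678283661)/740993 ≈ 376.02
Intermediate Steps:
t = 10684109/740993 (t = -24388*(-1/2332) - 10068*(-1/2542) = 6097/583 + 5034/1271 = 10684109/740993 ≈ 14.419)
H(o, X) = 4*X**2 (H(o, X) = (2*X)**2 = 4*X**2)
sqrt(H(-166, l) + t) = sqrt(4*(-188)**2 + 10684109/740993) = sqrt(4*35344 + 10684109/740993) = sqrt(141376 + 10684109/740993) = sqrt(104769310477/740993) = sqrt(77633325678283661)/740993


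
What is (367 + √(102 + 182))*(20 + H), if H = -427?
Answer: -149369 - 814*√71 ≈ -1.5623e+5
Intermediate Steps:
(367 + √(102 + 182))*(20 + H) = (367 + √(102 + 182))*(20 - 427) = (367 + √284)*(-407) = (367 + 2*√71)*(-407) = -149369 - 814*√71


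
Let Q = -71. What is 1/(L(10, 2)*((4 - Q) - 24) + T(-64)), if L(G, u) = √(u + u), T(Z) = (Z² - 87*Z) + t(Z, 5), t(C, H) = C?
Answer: 1/9702 ≈ 0.00010307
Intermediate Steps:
T(Z) = Z² - 86*Z (T(Z) = (Z² - 87*Z) + Z = Z² - 86*Z)
L(G, u) = √2*√u (L(G, u) = √(2*u) = √2*√u)
1/(L(10, 2)*((4 - Q) - 24) + T(-64)) = 1/((√2*√2)*((4 - 1*(-71)) - 24) - 64*(-86 - 64)) = 1/(2*((4 + 71) - 24) - 64*(-150)) = 1/(2*(75 - 24) + 9600) = 1/(2*51 + 9600) = 1/(102 + 9600) = 1/9702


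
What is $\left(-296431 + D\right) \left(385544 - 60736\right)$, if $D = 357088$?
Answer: $19701878856$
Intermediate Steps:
$\left(-296431 + D\right) \left(385544 - 60736\right) = \left(-296431 + 357088\right) \left(385544 - 60736\right) = 60657 \cdot 324808 = 19701878856$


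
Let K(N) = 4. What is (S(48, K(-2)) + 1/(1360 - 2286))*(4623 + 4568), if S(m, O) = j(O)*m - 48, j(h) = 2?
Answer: 408512377/926 ≈ 4.4116e+5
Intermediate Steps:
S(m, O) = -48 + 2*m (S(m, O) = 2*m - 48 = -48 + 2*m)
(S(48, K(-2)) + 1/(1360 - 2286))*(4623 + 4568) = ((-48 + 2*48) + 1/(1360 - 2286))*(4623 + 4568) = ((-48 + 96) + 1/(-926))*9191 = (48 - 1/926)*9191 = (44447/926)*9191 = 408512377/926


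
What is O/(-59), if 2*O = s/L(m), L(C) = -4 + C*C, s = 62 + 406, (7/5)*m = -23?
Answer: -3822/256237 ≈ -0.014916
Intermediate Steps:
m = -115/7 (m = (5/7)*(-23) = -115/7 ≈ -16.429)
s = 468
L(C) = -4 + C²
O = 3822/4343 (O = (468/(-4 + (-115/7)²))/2 = (468/(-4 + 13225/49))/2 = (468/(13029/49))/2 = (468*(49/13029))/2 = (½)*(7644/4343) = 3822/4343 ≈ 0.88004)
O/(-59) = (3822/4343)/(-59) = (3822/4343)*(-1/59) = -3822/256237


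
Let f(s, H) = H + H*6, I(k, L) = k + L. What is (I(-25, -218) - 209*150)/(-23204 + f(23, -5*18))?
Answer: 31593/23834 ≈ 1.3255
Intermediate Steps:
I(k, L) = L + k
f(s, H) = 7*H (f(s, H) = H + 6*H = 7*H)
(I(-25, -218) - 209*150)/(-23204 + f(23, -5*18)) = ((-218 - 25) - 209*150)/(-23204 + 7*(-5*18)) = (-243 - 31350)/(-23204 + 7*(-90)) = -31593/(-23204 - 630) = -31593/(-23834) = -31593*(-1/23834) = 31593/23834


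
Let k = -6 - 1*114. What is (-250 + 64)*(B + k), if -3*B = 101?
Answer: 28582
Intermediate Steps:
B = -101/3 (B = -1/3*101 = -101/3 ≈ -33.667)
k = -120 (k = -6 - 114 = -120)
(-250 + 64)*(B + k) = (-250 + 64)*(-101/3 - 120) = -186*(-461/3) = 28582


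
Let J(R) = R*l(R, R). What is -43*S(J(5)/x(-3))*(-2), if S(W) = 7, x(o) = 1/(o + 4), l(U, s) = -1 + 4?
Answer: 602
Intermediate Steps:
l(U, s) = 3
x(o) = 1/(4 + o)
J(R) = 3*R (J(R) = R*3 = 3*R)
-43*S(J(5)/x(-3))*(-2) = -43*7*(-2) = -301*(-2) = 602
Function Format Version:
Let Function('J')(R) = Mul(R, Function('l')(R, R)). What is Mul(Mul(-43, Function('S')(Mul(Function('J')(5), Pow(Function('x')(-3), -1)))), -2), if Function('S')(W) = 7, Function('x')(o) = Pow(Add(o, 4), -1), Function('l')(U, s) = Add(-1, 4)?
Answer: 602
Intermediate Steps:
Function('l')(U, s) = 3
Function('x')(o) = Pow(Add(4, o), -1)
Function('J')(R) = Mul(3, R) (Function('J')(R) = Mul(R, 3) = Mul(3, R))
Mul(Mul(-43, Function('S')(Mul(Function('J')(5), Pow(Function('x')(-3), -1)))), -2) = Mul(Mul(-43, 7), -2) = Mul(-301, -2) = 602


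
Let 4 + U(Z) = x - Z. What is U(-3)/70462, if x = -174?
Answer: -25/10066 ≈ -0.0024836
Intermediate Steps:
U(Z) = -178 - Z (U(Z) = -4 + (-174 - Z) = -178 - Z)
U(-3)/70462 = (-178 - 1*(-3))/70462 = (-178 + 3)*(1/70462) = -175*1/70462 = -25/10066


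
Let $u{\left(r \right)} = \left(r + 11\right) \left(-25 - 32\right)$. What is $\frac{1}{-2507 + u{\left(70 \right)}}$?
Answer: $- \frac{1}{7124} \approx -0.00014037$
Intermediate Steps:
$u{\left(r \right)} = -627 - 57 r$ ($u{\left(r \right)} = \left(11 + r\right) \left(-57\right) = -627 - 57 r$)
$\frac{1}{-2507 + u{\left(70 \right)}} = \frac{1}{-2507 - 4617} = \frac{1}{-7124} = - \frac{1}{7124}$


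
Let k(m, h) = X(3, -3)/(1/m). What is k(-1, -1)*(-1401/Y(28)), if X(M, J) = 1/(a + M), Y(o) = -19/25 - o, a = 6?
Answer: -11675/2157 ≈ -5.4126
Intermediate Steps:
Y(o) = -19/25 - o (Y(o) = -19*1/25 - o = -19/25 - o)
X(M, J) = 1/(6 + M)
k(m, h) = m/9 (k(m, h) = 1/((6 + 3)*(1/m)) = m/9)
k(-1, -1)*(-1401/Y(28)) = ((1/9)*(-1))*(-1401/(-19/25 - 1*28)) = -(-467)/(3*(-19/25 - 28)) = -(-467)/(3*(-719/25)) = -(-467)*(-25)/(3*719) = -1/9*35025/719 = -11675/2157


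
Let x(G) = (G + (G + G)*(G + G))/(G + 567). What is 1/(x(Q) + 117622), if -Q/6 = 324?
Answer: 17/1812974 ≈ 9.3769e-6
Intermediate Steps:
Q = -1944 (Q = -6*324 = -1944)
x(G) = (G + 4*G²)/(567 + G) (x(G) = (G + (2*G)*(2*G))/(567 + G) = (G + 4*G²)/(567 + G))
1/(x(Q) + 117622) = 1/(-1944*(1 + 4*(-1944))/(567 - 1944) + 117622) = 1/(-1944*(1 - 7776)/(-1377) + 117622) = 1/(-1944*(-1/1377)*(-7775) + 117622) = 1/(-186600/17 + 117622) = 1/(1812974/17) = 17/1812974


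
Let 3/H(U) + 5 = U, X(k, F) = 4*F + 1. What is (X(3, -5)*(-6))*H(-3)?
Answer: -171/4 ≈ -42.750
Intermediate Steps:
X(k, F) = 1 + 4*F
H(U) = 3/(-5 + U)
(X(3, -5)*(-6))*H(-3) = ((1 + 4*(-5))*(-6))*(3/(-5 - 3)) = ((1 - 20)*(-6))*(3/(-8)) = (-19*(-6))*(3*(-⅛)) = 114*(-3/8) = -171/4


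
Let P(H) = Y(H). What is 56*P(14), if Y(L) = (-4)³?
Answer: -3584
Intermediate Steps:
Y(L) = -64
P(H) = -64
56*P(14) = 56*(-64) = -3584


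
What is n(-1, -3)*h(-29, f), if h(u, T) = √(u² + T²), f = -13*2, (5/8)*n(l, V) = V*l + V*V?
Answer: 96*√1517/5 ≈ 747.81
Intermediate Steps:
n(l, V) = 8*V²/5 + 8*V*l/5 (n(l, V) = 8*(V*l + V*V)/5 = 8*(V*l + V²)/5 = 8*(V² + V*l)/5 = 8*V²/5 + 8*V*l/5)
f = -26
h(u, T) = √(T² + u²)
n(-1, -3)*h(-29, f) = ((8/5)*(-3)*(-3 - 1))*√((-26)² + (-29)²) = ((8/5)*(-3)*(-4))*√(676 + 841) = 96*√1517/5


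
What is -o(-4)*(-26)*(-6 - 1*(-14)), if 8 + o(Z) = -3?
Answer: -2288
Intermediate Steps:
o(Z) = -11 (o(Z) = -8 - 3 = -11)
-o(-4)*(-26)*(-6 - 1*(-14)) = -(-11*(-26))*(-6 - 1*(-14)) = -286*(-6 + 14) = -286*8 = -1*2288 = -2288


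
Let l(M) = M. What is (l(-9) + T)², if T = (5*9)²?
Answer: 4064256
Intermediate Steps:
T = 2025 (T = 45² = 2025)
(l(-9) + T)² = (-9 + 2025)² = 2016² = 4064256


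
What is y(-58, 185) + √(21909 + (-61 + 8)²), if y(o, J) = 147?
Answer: 147 + √24718 ≈ 304.22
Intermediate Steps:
y(-58, 185) + √(21909 + (-61 + 8)²) = 147 + √(21909 + (-61 + 8)²) = 147 + √(21909 + (-53)²) = 147 + √(21909 + 2809) = 147 + √24718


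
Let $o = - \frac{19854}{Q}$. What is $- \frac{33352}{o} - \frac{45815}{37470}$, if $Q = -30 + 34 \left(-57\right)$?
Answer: $- \frac{27336867877}{8265882} \approx -3307.2$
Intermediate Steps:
$Q = -1968$ ($Q = -30 - 1938 = -1968$)
$o = \frac{3309}{328}$ ($o = - \frac{19854}{-1968} = \left(-19854\right) \left(- \frac{1}{1968}\right) = \frac{3309}{328} \approx 10.088$)
$- \frac{33352}{o} - \frac{45815}{37470} = - \frac{33352}{\frac{3309}{328}} - \frac{45815}{37470} = \left(-33352\right) \frac{328}{3309} - \frac{9163}{7494} = - \frac{10939456}{3309} - \frac{9163}{7494} = - \frac{27336867877}{8265882}$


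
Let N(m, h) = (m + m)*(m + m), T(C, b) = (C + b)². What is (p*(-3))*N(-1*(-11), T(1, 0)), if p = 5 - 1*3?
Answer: -2904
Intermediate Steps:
N(m, h) = 4*m² (N(m, h) = (2*m)*(2*m) = 4*m²)
p = 2 (p = 5 - 3 = 2)
(p*(-3))*N(-1*(-11), T(1, 0)) = (2*(-3))*(4*(-1*(-11))²) = -24*11² = -24*121 = -6*484 = -2904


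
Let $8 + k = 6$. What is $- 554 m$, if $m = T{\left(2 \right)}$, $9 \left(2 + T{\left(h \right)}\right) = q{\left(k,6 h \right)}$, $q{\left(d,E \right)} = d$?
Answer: $\frac{11080}{9} \approx 1231.1$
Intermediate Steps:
$k = -2$ ($k = -8 + 6 = -2$)
$T{\left(h \right)} = - \frac{20}{9}$ ($T{\left(h \right)} = -2 + \frac{1}{9} \left(-2\right) = -2 - \frac{2}{9} = - \frac{20}{9}$)
$m = - \frac{20}{9} \approx -2.2222$
$- 554 m = \left(-554\right) \left(- \frac{20}{9}\right) = \frac{11080}{9}$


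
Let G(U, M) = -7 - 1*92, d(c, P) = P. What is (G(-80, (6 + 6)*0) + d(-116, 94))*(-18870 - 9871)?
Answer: 143705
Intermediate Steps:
G(U, M) = -99 (G(U, M) = -7 - 92 = -99)
(G(-80, (6 + 6)*0) + d(-116, 94))*(-18870 - 9871) = (-99 + 94)*(-18870 - 9871) = -5*(-28741) = 143705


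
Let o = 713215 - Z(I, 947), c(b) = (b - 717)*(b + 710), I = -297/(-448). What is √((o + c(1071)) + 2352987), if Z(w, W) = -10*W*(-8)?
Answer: 6*√100581 ≈ 1902.9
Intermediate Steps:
I = 297/448 (I = -297*(-1/448) = 297/448 ≈ 0.66295)
Z(w, W) = 80*W
c(b) = (-717 + b)*(710 + b)
o = 637455 (o = 713215 - 80*947 = 713215 - 1*75760 = 713215 - 75760 = 637455)
√((o + c(1071)) + 2352987) = √((637455 + (-509070 + 1071² - 7*1071)) + 2352987) = √((637455 + (-509070 + 1147041 - 7497)) + 2352987) = √((637455 + 630474) + 2352987) = √(1267929 + 2352987) = √3620916 = 6*√100581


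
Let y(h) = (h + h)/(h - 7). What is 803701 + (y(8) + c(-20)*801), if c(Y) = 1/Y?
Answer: 16073539/20 ≈ 8.0368e+5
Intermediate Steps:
y(h) = 2*h/(-7 + h) (y(h) = (2*h)/(-7 + h) = 2*h/(-7 + h))
803701 + (y(8) + c(-20)*801) = 803701 + (2*8/(-7 + 8) + 801/(-20)) = 803701 + (2*8/1 - 1/20*801) = 803701 + (2*8*1 - 801/20) = 803701 + (16 - 801/20) = 803701 - 481/20 = 16073539/20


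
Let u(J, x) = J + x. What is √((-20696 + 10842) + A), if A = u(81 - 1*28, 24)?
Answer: I*√9777 ≈ 98.879*I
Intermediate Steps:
A = 77 (A = (81 - 1*28) + 24 = (81 - 28) + 24 = 53 + 24 = 77)
√((-20696 + 10842) + A) = √((-20696 + 10842) + 77) = √(-9854 + 77) = √(-9777) = I*√9777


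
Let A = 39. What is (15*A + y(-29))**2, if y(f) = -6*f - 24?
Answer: 540225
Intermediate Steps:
y(f) = -24 - 6*f
(15*A + y(-29))**2 = (15*39 + (-24 - 6*(-29)))**2 = (585 + (-24 + 174))**2 = (585 + 150)**2 = 735**2 = 540225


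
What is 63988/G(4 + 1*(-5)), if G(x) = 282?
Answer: 31994/141 ≈ 226.91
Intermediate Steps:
63988/G(4 + 1*(-5)) = 63988/282 = 63988*(1/282) = 31994/141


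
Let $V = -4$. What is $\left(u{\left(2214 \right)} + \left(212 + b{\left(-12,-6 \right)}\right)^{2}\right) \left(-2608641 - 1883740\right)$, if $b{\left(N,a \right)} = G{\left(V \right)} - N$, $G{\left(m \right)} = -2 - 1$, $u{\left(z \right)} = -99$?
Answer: $-218967634702$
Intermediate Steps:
$G{\left(m \right)} = -3$
$b{\left(N,a \right)} = -3 - N$
$\left(u{\left(2214 \right)} + \left(212 + b{\left(-12,-6 \right)}\right)^{2}\right) \left(-2608641 - 1883740\right) = \left(-99 + \left(212 - -9\right)^{2}\right) \left(-2608641 - 1883740\right) = \left(-99 + \left(212 + \left(-3 + 12\right)\right)^{2}\right) \left(-4492381\right) = \left(-99 + \left(212 + 9\right)^{2}\right) \left(-4492381\right) = \left(-99 + 221^{2}\right) \left(-4492381\right) = \left(-99 + 48841\right) \left(-4492381\right) = 48742 \left(-4492381\right) = -218967634702$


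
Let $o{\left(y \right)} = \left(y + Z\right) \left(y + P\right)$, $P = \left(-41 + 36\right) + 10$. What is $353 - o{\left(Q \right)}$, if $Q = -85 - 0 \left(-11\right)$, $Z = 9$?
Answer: $-5727$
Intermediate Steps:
$P = 5$ ($P = -5 + 10 = 5$)
$Q = -85$ ($Q = -85 - 0 = -85 + 0 = -85$)
$o{\left(y \right)} = \left(5 + y\right) \left(9 + y\right)$ ($o{\left(y \right)} = \left(y + 9\right) \left(y + 5\right) = \left(9 + y\right) \left(5 + y\right) = \left(5 + y\right) \left(9 + y\right)$)
$353 - o{\left(Q \right)} = 353 - \left(45 + \left(-85\right)^{2} + 14 \left(-85\right)\right) = 353 - \left(45 + 7225 - 1190\right) = 353 - 6080 = -5727$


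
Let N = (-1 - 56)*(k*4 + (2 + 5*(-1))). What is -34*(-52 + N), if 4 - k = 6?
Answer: -19550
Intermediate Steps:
k = -2 (k = 4 - 1*6 = 4 - 6 = -2)
N = 627 (N = (-1 - 56)*(-2*4 + (2 + 5*(-1))) = -57*(-8 + (2 - 5)) = -57*(-8 - 3) = -57*(-11) = 627)
-34*(-52 + N) = -34*(-52 + 627) = -34*575 = -19550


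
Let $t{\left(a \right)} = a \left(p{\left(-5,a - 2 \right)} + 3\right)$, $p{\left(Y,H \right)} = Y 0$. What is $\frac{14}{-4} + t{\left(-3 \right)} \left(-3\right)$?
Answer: $\frac{47}{2} \approx 23.5$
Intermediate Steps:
$p{\left(Y,H \right)} = 0$
$t{\left(a \right)} = 3 a$ ($t{\left(a \right)} = a \left(0 + 3\right) = a 3 = 3 a$)
$\frac{14}{-4} + t{\left(-3 \right)} \left(-3\right) = \frac{14}{-4} + 3 \left(-3\right) \left(-3\right) = 14 \left(- \frac{1}{4}\right) - -27 = - \frac{7}{2} + 27 = \frac{47}{2}$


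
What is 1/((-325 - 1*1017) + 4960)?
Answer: 1/3618 ≈ 0.00027640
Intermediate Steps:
1/((-325 - 1*1017) + 4960) = 1/((-325 - 1017) + 4960) = 1/(-1342 + 4960) = 1/3618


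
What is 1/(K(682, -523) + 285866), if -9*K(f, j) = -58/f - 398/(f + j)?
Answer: 487971/139494458215 ≈ 3.4981e-6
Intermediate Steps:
K(f, j) = 58/(9*f) + 398/(9*(f + j)) (K(f, j) = -(-58/f - 398/(f + j))/9 = -(-398/(f + j) - 58/f)/9 = 58/(9*f) + 398/(9*(f + j)))
1/(K(682, -523) + 285866) = 1/((2/9)*(29*(-523) + 228*682)/(682*(682 - 523)) + 285866) = 1/((2/9)*(1/682)*(-15167 + 155496)/159 + 285866) = 1/((2/9)*(1/682)*(1/159)*140329 + 285866) = 1/(140329/487971 + 285866) = 1/(139494458215/487971) = 487971/139494458215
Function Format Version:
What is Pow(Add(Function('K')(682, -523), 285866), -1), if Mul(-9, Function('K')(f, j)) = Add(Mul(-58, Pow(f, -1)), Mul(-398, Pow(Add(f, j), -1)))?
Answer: Rational(487971, 139494458215) ≈ 3.4981e-6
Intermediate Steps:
Function('K')(f, j) = Add(Mul(Rational(58, 9), Pow(f, -1)), Mul(Rational(398, 9), Pow(Add(f, j), -1))) (Function('K')(f, j) = Mul(Rational(-1, 9), Add(Mul(-58, Pow(f, -1)), Mul(-398, Pow(Add(f, j), -1)))) = Mul(Rational(-1, 9), Add(Mul(-398, Pow(Add(f, j), -1)), Mul(-58, Pow(f, -1)))) = Add(Mul(Rational(58, 9), Pow(f, -1)), Mul(Rational(398, 9), Pow(Add(f, j), -1))))
Pow(Add(Function('K')(682, -523), 285866), -1) = Pow(Add(Mul(Rational(2, 9), Pow(682, -1), Pow(Add(682, -523), -1), Add(Mul(29, -523), Mul(228, 682))), 285866), -1) = Pow(Add(Mul(Rational(2, 9), Rational(1, 682), Pow(159, -1), Add(-15167, 155496)), 285866), -1) = Pow(Add(Mul(Rational(2, 9), Rational(1, 682), Rational(1, 159), 140329), 285866), -1) = Pow(Add(Rational(140329, 487971), 285866), -1) = Pow(Rational(139494458215, 487971), -1) = Rational(487971, 139494458215)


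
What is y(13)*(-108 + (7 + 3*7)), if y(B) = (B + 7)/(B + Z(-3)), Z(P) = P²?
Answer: -800/11 ≈ -72.727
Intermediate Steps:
y(B) = (7 + B)/(9 + B) (y(B) = (B + 7)/(B + (-3)²) = (7 + B)/(B + 9) = (7 + B)/(9 + B))
y(13)*(-108 + (7 + 3*7)) = ((7 + 13)/(9 + 13))*(-108 + (7 + 3*7)) = (20/22)*(-108 + (7 + 21)) = ((1/22)*20)*(-108 + 28) = (10/11)*(-80) = -800/11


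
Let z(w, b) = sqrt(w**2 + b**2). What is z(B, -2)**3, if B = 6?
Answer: 80*sqrt(10) ≈ 252.98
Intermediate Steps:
z(w, b) = sqrt(b**2 + w**2)
z(B, -2)**3 = (sqrt((-2)**2 + 6**2))**3 = (sqrt(4 + 36))**3 = (sqrt(40))**3 = (2*sqrt(10))**3 = 80*sqrt(10)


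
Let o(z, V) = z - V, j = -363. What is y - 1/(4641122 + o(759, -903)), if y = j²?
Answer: 611775004895/4642784 ≈ 1.3177e+5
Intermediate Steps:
y = 131769 (y = (-363)² = 131769)
y - 1/(4641122 + o(759, -903)) = 131769 - 1/(4641122 + (759 - 1*(-903))) = 131769 - 1/(4641122 + (759 + 903)) = 131769 - 1/(4641122 + 1662) = 131769 - 1/4642784 = 611775004895/4642784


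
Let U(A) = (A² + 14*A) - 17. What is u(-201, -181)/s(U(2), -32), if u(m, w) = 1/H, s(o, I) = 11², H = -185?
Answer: -1/22385 ≈ -4.4673e-5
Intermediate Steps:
U(A) = -17 + A² + 14*A
s(o, I) = 121
u(m, w) = -1/185 (u(m, w) = 1/(-185) = -1/185)
u(-201, -181)/s(U(2), -32) = -1/185/121 = -1/185*1/121 = -1/22385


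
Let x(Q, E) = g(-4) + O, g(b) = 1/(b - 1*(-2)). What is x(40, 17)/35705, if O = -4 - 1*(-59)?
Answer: 109/71410 ≈ 0.0015264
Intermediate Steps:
g(b) = 1/(2 + b) (g(b) = 1/(b + 2) = 1/(2 + b))
O = 55 (O = -4 + 59 = 55)
x(Q, E) = 109/2 (x(Q, E) = 1/(2 - 4) + 55 = 1/(-2) + 55 = -½ + 55 = 109/2)
x(40, 17)/35705 = (109/2)/35705 = (109/2)*(1/35705) = 109/71410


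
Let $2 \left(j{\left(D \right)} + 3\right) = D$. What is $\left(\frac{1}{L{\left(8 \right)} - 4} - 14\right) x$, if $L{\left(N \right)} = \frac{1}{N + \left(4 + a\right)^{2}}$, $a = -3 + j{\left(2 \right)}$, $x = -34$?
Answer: $\frac{16966}{35} \approx 484.74$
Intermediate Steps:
$j{\left(D \right)} = -3 + \frac{D}{2}$
$a = -5$ ($a = -3 + \left(-3 + \frac{1}{2} \cdot 2\right) = -3 + \left(-3 + 1\right) = -3 - 2 = -5$)
$L{\left(N \right)} = \frac{1}{1 + N}$ ($L{\left(N \right)} = \frac{1}{N + \left(4 - 5\right)^{2}} = \frac{1}{N + \left(-1\right)^{2}} = \frac{1}{N + 1} = \frac{1}{1 + N}$)
$\left(\frac{1}{L{\left(8 \right)} - 4} - 14\right) x = \left(\frac{1}{\frac{1}{1 + 8} - 4} - 14\right) \left(-34\right) = \left(\frac{1}{\frac{1}{9} - 4} - 14\right) \left(-34\right) = \left(\frac{1}{- \frac{35}{9}} - 14\right) \left(-34\right) = \left(- \frac{9}{35} - 14\right) \left(-34\right) = \left(- \frac{499}{35}\right) \left(-34\right) = \frac{16966}{35}$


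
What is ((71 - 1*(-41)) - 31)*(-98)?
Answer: -7938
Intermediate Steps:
((71 - 1*(-41)) - 31)*(-98) = ((71 + 41) - 31)*(-98) = (112 - 31)*(-98) = 81*(-98) = -7938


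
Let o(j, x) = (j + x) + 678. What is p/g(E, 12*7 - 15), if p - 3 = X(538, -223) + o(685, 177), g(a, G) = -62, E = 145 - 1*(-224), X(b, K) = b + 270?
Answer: -2351/62 ≈ -37.919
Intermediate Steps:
o(j, x) = 678 + j + x
X(b, K) = 270 + b
E = 369 (E = 145 + 224 = 369)
p = 2351 (p = 3 + ((270 + 538) + (678 + 685 + 177)) = 3 + (808 + 1540) = 3 + 2348 = 2351)
p/g(E, 12*7 - 15) = 2351/(-62) = 2351*(-1/62) = -2351/62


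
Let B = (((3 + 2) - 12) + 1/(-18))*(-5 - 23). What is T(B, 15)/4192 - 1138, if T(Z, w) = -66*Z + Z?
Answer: -21525017/18864 ≈ -1141.1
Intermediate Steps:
B = 1778/9 (B = ((5 - 12) - 1/18)*(-28) = (-7 - 1/18)*(-28) = -127/18*(-28) = 1778/9 ≈ 197.56)
T(Z, w) = -65*Z
T(B, 15)/4192 - 1138 = -65*1778/9/4192 - 1138 = -115570/9*1/4192 - 1138 = -57785/18864 - 1138 = -21525017/18864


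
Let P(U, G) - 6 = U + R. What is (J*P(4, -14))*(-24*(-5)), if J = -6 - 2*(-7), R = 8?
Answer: 17280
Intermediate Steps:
P(U, G) = 14 + U (P(U, G) = 6 + (U + 8) = 6 + (8 + U) = 14 + U)
J = 8 (J = -6 + 14 = 8)
(J*P(4, -14))*(-24*(-5)) = (8*(14 + 4))*(-24*(-5)) = (8*18)*120 = 144*120 = 17280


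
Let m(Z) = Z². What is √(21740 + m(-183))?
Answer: √55229 ≈ 235.01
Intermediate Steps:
√(21740 + m(-183)) = √(21740 + (-183)²) = √(21740 + 33489) = √55229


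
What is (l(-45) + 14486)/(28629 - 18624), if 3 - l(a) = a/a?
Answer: 14488/10005 ≈ 1.4481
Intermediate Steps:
l(a) = 2 (l(a) = 3 - a/a = 3 - 1*1 = 3 - 1 = 2)
(l(-45) + 14486)/(28629 - 18624) = (2 + 14486)/(28629 - 18624) = 14488/10005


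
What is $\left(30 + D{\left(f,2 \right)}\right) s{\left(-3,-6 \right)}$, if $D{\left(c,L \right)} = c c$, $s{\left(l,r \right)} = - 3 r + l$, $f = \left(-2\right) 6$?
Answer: $2610$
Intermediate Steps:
$f = -12$
$s{\left(l,r \right)} = l - 3 r$
$D{\left(c,L \right)} = c^{2}$
$\left(30 + D{\left(f,2 \right)}\right) s{\left(-3,-6 \right)} = \left(30 + \left(-12\right)^{2}\right) \left(-3 - -18\right) = \left(30 + 144\right) \left(-3 + 18\right) = 174 \cdot 15 = 2610$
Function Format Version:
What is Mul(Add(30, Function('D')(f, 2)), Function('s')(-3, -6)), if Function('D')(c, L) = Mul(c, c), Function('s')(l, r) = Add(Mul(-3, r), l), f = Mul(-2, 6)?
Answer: 2610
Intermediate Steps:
f = -12
Function('s')(l, r) = Add(l, Mul(-3, r))
Function('D')(c, L) = Pow(c, 2)
Mul(Add(30, Function('D')(f, 2)), Function('s')(-3, -6)) = Mul(Add(30, Pow(-12, 2)), Add(-3, Mul(-3, -6))) = Mul(Add(30, 144), Add(-3, 18)) = Mul(174, 15) = 2610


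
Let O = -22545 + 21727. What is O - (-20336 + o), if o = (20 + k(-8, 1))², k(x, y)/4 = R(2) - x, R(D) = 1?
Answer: 16382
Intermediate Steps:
O = -818
k(x, y) = 4 - 4*x (k(x, y) = 4*(1 - x) = 4 - 4*x)
o = 3136 (o = (20 + (4 - 4*(-8)))² = (20 + (4 + 32))² = (20 + 36)² = 56² = 3136)
O - (-20336 + o) = -818 - (-20336 + 3136) = -818 - 1*(-17200) = -818 + 17200 = 16382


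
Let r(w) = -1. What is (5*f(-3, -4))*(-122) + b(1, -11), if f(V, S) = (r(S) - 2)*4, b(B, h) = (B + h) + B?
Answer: 7311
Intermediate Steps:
b(B, h) = h + 2*B
f(V, S) = -12 (f(V, S) = (-1 - 2)*4 = -3*4 = -12)
(5*f(-3, -4))*(-122) + b(1, -11) = (5*(-12))*(-122) + (-11 + 2*1) = -60*(-122) + (-11 + 2) = 7320 - 9 = 7311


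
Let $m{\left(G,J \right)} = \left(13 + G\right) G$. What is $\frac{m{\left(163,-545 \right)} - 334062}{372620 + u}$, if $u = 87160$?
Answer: $- \frac{152687}{229890} \approx -0.66417$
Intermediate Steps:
$m{\left(G,J \right)} = G \left(13 + G\right)$
$\frac{m{\left(163,-545 \right)} - 334062}{372620 + u} = \frac{163 \left(13 + 163\right) - 334062}{372620 + 87160} = \frac{163 \cdot 176 - 334062}{459780} = \left(28688 - 334062\right) \frac{1}{459780} = \left(-305374\right) \frac{1}{459780} = - \frac{152687}{229890}$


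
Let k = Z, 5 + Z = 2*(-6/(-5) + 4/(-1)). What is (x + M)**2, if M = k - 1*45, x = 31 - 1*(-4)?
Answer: 10609/25 ≈ 424.36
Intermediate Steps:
x = 35 (x = 31 + 4 = 35)
Z = -53/5 (Z = -5 + 2*(-6/(-5) + 4/(-1)) = -5 + 2*(-6*(-1/5) + 4*(-1)) = -5 + 2*(6/5 - 4) = -5 + 2*(-14/5) = -5 - 28/5 = -53/5 ≈ -10.600)
k = -53/5 ≈ -10.600
M = -278/5 (M = -53/5 - 1*45 = -53/5 - 45 = -278/5 ≈ -55.600)
(x + M)**2 = (35 - 278/5)**2 = (-103/5)**2 = 10609/25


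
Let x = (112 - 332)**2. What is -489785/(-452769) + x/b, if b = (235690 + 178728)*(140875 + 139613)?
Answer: 1186089077121730/1096448765583327 ≈ 1.0818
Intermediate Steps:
b = 116239275984 (b = 414418*280488 = 116239275984)
x = 48400 (x = (-220)**2 = 48400)
-489785/(-452769) + x/b = -489785/(-452769) + 48400/116239275984 = -489785*(-1/452769) + 48400*(1/116239275984) = 489785/452769 + 3025/7264954749 = 1186089077121730/1096448765583327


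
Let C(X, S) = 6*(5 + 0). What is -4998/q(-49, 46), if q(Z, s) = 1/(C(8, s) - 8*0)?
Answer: -149940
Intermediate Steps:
C(X, S) = 30 (C(X, S) = 6*5 = 30)
q(Z, s) = 1/30 (q(Z, s) = 1/(30 - 8*0) = 1/(30 + 0) = 1/30)
-4998/q(-49, 46) = -4998/1/30 = -4998*30 = -149940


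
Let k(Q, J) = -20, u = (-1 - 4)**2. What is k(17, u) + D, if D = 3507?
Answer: 3487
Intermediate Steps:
u = 25 (u = (-5)**2 = 25)
k(17, u) + D = -20 + 3507 = 3487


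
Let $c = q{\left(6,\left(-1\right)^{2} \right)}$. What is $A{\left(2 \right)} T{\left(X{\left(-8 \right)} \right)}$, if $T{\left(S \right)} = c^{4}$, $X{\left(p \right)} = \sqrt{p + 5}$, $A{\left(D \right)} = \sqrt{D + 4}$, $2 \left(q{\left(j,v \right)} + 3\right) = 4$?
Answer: $\sqrt{6} \approx 2.4495$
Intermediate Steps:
$q{\left(j,v \right)} = -1$ ($q{\left(j,v \right)} = -3 + \frac{1}{2} \cdot 4 = -3 + 2 = -1$)
$c = -1$
$A{\left(D \right)} = \sqrt{4 + D}$
$X{\left(p \right)} = \sqrt{5 + p}$
$T{\left(S \right)} = 1$ ($T{\left(S \right)} = \left(-1\right)^{4} = 1$)
$A{\left(2 \right)} T{\left(X{\left(-8 \right)} \right)} = \sqrt{4 + 2} \cdot 1 = \sqrt{6} \cdot 1 = \sqrt{6}$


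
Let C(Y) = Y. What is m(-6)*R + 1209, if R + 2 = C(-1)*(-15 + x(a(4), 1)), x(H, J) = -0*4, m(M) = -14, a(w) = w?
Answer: 1027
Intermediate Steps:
x(H, J) = 0 (x(H, J) = -1*0 = 0)
R = 13 (R = -2 - (-15 + 0) = -2 - 1*(-15) = -2 + 15 = 13)
m(-6)*R + 1209 = -14*13 + 1209 = -182 + 1209 = 1027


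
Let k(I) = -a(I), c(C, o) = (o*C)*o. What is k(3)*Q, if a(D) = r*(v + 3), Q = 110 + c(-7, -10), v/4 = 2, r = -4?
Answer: -25960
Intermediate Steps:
v = 8 (v = 4*2 = 8)
c(C, o) = C*o² (c(C, o) = (C*o)*o = C*o²)
Q = -590 (Q = 110 - 7*(-10)² = 110 - 7*100 = 110 - 700 = -590)
a(D) = -44 (a(D) = -4*(8 + 3) = -4*11 = -44)
k(I) = 44 (k(I) = -1*(-44) = 44)
k(3)*Q = 44*(-590) = -25960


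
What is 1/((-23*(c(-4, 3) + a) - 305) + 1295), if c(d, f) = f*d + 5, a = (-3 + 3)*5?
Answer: 1/1151 ≈ 0.00086881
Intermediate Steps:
a = 0 (a = 0*5 = 0)
c(d, f) = 5 + d*f (c(d, f) = d*f + 5 = 5 + d*f)
1/((-23*(c(-4, 3) + a) - 305) + 1295) = 1/((-23*((5 - 4*3) + 0) - 305) + 1295) = 1/((-23*((5 - 12) + 0) - 305) + 1295) = 1/((-23*(-7 + 0) - 305) + 1295) = 1/((-23*(-7) - 305) + 1295) = 1/((161 - 305) + 1295) = 1/(-144 + 1295) = 1/1151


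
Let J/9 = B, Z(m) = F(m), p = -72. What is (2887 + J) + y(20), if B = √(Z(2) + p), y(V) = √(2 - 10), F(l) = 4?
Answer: 2887 + 2*I*√2 + 18*I*√17 ≈ 2887.0 + 77.044*I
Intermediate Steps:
Z(m) = 4
y(V) = 2*I*√2 (y(V) = √(-8) = 2*I*√2)
B = 2*I*√17 (B = √(4 - 72) = √(-68) = 2*I*√17 ≈ 8.2462*I)
J = 18*I*√17 (J = 9*(2*I*√17) = 18*I*√17 ≈ 74.216*I)
(2887 + J) + y(20) = (2887 + 18*I*√17) + 2*I*√2 = 2887 + 2*I*√2 + 18*I*√17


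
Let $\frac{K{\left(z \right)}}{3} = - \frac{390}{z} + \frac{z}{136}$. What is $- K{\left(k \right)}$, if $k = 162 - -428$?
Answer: $- \frac{44259}{4012} \approx -11.032$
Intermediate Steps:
$k = 590$ ($k = 162 + 428 = 590$)
$K{\left(z \right)} = - \frac{1170}{z} + \frac{3 z}{136}$ ($K{\left(z \right)} = 3 \left(- \frac{390}{z} + \frac{z}{136}\right) = - \frac{1170}{z} + \frac{3 z}{136}$)
$- K{\left(k \right)} = - (- \frac{1170}{590} + \frac{3}{136} \cdot 590) = - (\left(-1170\right) \frac{1}{590} + \frac{885}{68}) = - (- \frac{117}{59} + \frac{885}{68}) = \left(-1\right) \frac{44259}{4012} = - \frac{44259}{4012}$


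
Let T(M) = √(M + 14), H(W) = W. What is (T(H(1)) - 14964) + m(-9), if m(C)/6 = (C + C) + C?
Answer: -15126 + √15 ≈ -15122.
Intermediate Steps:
m(C) = 18*C (m(C) = 6*((C + C) + C) = 6*(2*C + C) = 6*(3*C) = 18*C)
T(M) = √(14 + M)
(T(H(1)) - 14964) + m(-9) = (√(14 + 1) - 14964) + 18*(-9) = (√15 - 14964) - 162 = (-14964 + √15) - 162 = -15126 + √15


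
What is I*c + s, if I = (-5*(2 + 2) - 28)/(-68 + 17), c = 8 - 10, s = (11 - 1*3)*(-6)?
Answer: -848/17 ≈ -49.882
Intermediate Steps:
s = -48 (s = (11 - 3)*(-6) = 8*(-6) = -48)
c = -2
I = 16/17 (I = (-5*4 - 28)/(-51) = (-20 - 28)*(-1/51) = -48*(-1/51) = 16/17 ≈ 0.94118)
I*c + s = (16/17)*(-2) - 48 = -32/17 - 48 = -848/17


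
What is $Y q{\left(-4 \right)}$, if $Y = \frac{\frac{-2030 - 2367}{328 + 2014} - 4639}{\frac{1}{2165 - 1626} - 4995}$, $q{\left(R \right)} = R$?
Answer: $- \frac{5858355965}{1576343992} \approx -3.7164$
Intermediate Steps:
$Y = \frac{5858355965}{6305375968}$ ($Y = \frac{- \frac{4397}{2342} - 4639}{\frac{1}{539} - 4995} = \frac{\left(-4397\right) \frac{1}{2342} - 4639}{\frac{1}{539} - 4995} = \frac{- \frac{4397}{2342} - 4639}{- \frac{2692304}{539}} = \left(- \frac{10868935}{2342}\right) \left(- \frac{539}{2692304}\right) = \frac{5858355965}{6305375968} \approx 0.9291$)
$Y q{\left(-4 \right)} = \frac{5858355965}{6305375968} \left(-4\right) = - \frac{5858355965}{1576343992}$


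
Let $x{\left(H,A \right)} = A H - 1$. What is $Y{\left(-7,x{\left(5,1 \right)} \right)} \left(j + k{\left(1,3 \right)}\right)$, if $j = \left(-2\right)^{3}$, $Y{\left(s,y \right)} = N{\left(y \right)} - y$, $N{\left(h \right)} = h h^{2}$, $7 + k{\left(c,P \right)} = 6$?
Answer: $-540$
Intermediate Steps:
$k{\left(c,P \right)} = -1$ ($k{\left(c,P \right)} = -7 + 6 = -1$)
$N{\left(h \right)} = h^{3}$
$x{\left(H,A \right)} = -1 + A H$
$Y{\left(s,y \right)} = y^{3} - y$
$j = -8$
$Y{\left(-7,x{\left(5,1 \right)} \right)} \left(j + k{\left(1,3 \right)}\right) = \left(\left(-1 + 1 \cdot 5\right)^{3} - \left(-1 + 1 \cdot 5\right)\right) \left(-8 - 1\right) = \left(\left(-1 + 5\right)^{3} - \left(-1 + 5\right)\right) \left(-9\right) = \left(4^{3} - 4\right) \left(-9\right) = \left(64 - 4\right) \left(-9\right) = 60 \left(-9\right) = -540$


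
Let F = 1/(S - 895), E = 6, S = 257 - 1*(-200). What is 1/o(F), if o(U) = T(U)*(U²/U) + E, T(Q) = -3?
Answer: 146/877 ≈ 0.16648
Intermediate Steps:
S = 457 (S = 257 + 200 = 457)
F = -1/438 (F = 1/(457 - 895) = 1/(-438) = -1/438 ≈ -0.0022831)
o(U) = 6 - 3*U (o(U) = -3*U²/U + 6 = -3*U + 6 = 6 - 3*U)
1/o(F) = 1/(6 - 3*(-1/438)) = 1/(6 + 1/146) = 1/(877/146) = 146/877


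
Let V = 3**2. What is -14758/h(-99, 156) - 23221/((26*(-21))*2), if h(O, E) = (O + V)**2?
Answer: 14331197/737100 ≈ 19.443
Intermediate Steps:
V = 9
h(O, E) = (9 + O)**2 (h(O, E) = (O + 9)**2 = (9 + O)**2)
-14758/h(-99, 156) - 23221/((26*(-21))*2) = -14758/(9 - 99)**2 - 23221/((26*(-21))*2) = -14758/((-90)**2) - 23221/((-546*2)) = -14758/8100 - 23221/(-1092) = -14758*1/8100 - 23221*(-1/1092) = -7379/4050 + 23221/1092 = 14331197/737100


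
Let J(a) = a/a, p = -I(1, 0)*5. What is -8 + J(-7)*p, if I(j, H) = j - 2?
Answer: -3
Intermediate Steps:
I(j, H) = -2 + j
p = 5 (p = -(-2 + 1)*5 = -1*(-1)*5 = 1*5 = 5)
J(a) = 1
-8 + J(-7)*p = -8 + 1*5 = -8 + 5 = -3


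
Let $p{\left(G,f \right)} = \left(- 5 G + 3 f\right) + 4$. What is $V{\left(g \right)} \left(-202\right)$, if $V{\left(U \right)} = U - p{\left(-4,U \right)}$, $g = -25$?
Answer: $-5252$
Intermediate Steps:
$p{\left(G,f \right)} = 4 - 5 G + 3 f$
$V{\left(U \right)} = -24 - 2 U$ ($V{\left(U \right)} = U - \left(4 - -20 + 3 U\right) = U - \left(4 + 20 + 3 U\right) = U - \left(24 + 3 U\right) = -24 - 2 U$)
$V{\left(g \right)} \left(-202\right) = \left(-24 - -50\right) \left(-202\right) = \left(-24 + 50\right) \left(-202\right) = 26 \left(-202\right) = -5252$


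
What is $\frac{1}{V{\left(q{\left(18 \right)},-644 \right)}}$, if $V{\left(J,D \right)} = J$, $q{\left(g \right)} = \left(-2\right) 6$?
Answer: $- \frac{1}{12} \approx -0.083333$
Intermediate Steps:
$q{\left(g \right)} = -12$
$\frac{1}{V{\left(q{\left(18 \right)},-644 \right)}} = \frac{1}{-12} = - \frac{1}{12}$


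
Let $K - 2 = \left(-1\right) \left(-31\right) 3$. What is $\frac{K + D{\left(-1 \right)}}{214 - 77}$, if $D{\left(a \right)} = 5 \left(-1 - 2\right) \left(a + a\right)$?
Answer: $\frac{125}{137} \approx 0.91241$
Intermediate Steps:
$K = 95$ ($K = 2 + \left(-1\right) \left(-31\right) 3 = 2 + 31 \cdot 3 = 2 + 93 = 95$)
$D{\left(a \right)} = - 30 a$ ($D{\left(a \right)} = 5 \left(-3\right) 2 a = - 15 \cdot 2 a = - 30 a$)
$\frac{K + D{\left(-1 \right)}}{214 - 77} = \frac{95 - -30}{214 - 77} = \frac{95 + 30}{137} = 125 \cdot \frac{1}{137} = \frac{125}{137}$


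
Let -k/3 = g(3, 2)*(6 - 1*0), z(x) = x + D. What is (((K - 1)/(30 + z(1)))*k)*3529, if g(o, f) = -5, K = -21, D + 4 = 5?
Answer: -1746855/8 ≈ -2.1836e+5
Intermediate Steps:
D = 1 (D = -4 + 5 = 1)
z(x) = 1 + x (z(x) = x + 1 = 1 + x)
k = 90 (k = -(-15)*(6 - 1*0) = -(-15)*(6 + 0) = -(-15)*6 = -3*(-30) = 90)
(((K - 1)/(30 + z(1)))*k)*3529 = (((-21 - 1)/(30 + (1 + 1)))*90)*3529 = (-22/(30 + 2)*90)*3529 = (-22/32*90)*3529 = (-22*1/32*90)*3529 = -11/16*90*3529 = -495/8*3529 = -1746855/8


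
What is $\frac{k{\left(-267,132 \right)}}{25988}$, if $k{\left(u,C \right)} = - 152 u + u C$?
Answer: $\frac{15}{73} \approx 0.20548$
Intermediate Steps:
$k{\left(u,C \right)} = - 152 u + C u$
$\frac{k{\left(-267,132 \right)}}{25988} = \frac{\left(-267\right) \left(-152 + 132\right)}{25988} = \left(-267\right) \left(-20\right) \frac{1}{25988} = 5340 \cdot \frac{1}{25988} = \frac{15}{73}$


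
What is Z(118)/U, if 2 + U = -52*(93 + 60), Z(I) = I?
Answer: -59/3979 ≈ -0.014828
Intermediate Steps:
U = -7958 (U = -2 - 52*(93 + 60) = -2 - 52*153 = -2 - 7956 = -7958)
Z(118)/U = 118/(-7958) = 118*(-1/7958) = -59/3979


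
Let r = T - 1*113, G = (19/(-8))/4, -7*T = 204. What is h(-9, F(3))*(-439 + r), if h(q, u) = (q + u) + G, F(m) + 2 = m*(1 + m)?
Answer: -13221/56 ≈ -236.09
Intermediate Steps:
F(m) = -2 + m*(1 + m)
T = -204/7 (T = -⅐*204 = -204/7 ≈ -29.143)
G = -19/32 (G = (19*(-⅛))*(¼) = -19/8*¼ = -19/32 ≈ -0.59375)
h(q, u) = -19/32 + q + u (h(q, u) = (q + u) - 19/32 = -19/32 + q + u)
r = -995/7 (r = -204/7 - 1*113 = -204/7 - 113 = -995/7 ≈ -142.14)
h(-9, F(3))*(-439 + r) = (-19/32 - 9 + (-2 + 3 + 3²))*(-439 - 995/7) = (-19/32 - 9 + (-2 + 3 + 9))*(-4068/7) = (-19/32 - 9 + 10)*(-4068/7) = (13/32)*(-4068/7) = -13221/56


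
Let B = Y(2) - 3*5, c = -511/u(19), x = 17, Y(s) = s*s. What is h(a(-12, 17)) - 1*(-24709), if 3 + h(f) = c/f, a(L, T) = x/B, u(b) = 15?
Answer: 6305651/255 ≈ 24728.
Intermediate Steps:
Y(s) = s**2
c = -511/15 ≈ -34.067
B = -11 (B = 2**2 - 3*5 = 4 - 15 = -11)
a(L, T) = -17/11 (a(L, T) = 17/(-11) = 17*(-1/11) = -17/11)
h(f) = -3 - 511/(15*f)
h(a(-12, 17)) - 1*(-24709) = (-3 - 511/(15*(-17/11))) - 1*(-24709) = (-3 - 511/15*(-11/17)) + 24709 = (-3 + 5621/255) + 24709 = 4856/255 + 24709 = 6305651/255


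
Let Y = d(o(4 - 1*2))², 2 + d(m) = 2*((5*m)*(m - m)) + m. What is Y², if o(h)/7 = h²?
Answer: 456976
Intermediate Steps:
o(h) = 7*h²
d(m) = -2 + m (d(m) = -2 + (2*((5*m)*(m - m)) + m) = -2 + (2*((5*m)*0) + m) = -2 + (2*0 + m) = -2 + (0 + m) = -2 + m)
Y = 676 (Y = (-2 + 7*(4 - 1*2)²)² = (-2 + 7*(4 - 2)²)² = (-2 + 7*2²)² = (-2 + 7*4)² = (-2 + 28)² = 26² = 676)
Y² = 676² = 456976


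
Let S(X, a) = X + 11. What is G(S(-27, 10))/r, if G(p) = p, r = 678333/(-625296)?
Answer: 3334912/226111 ≈ 14.749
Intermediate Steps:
S(X, a) = 11 + X
r = -226111/208432 (r = 678333*(-1/625296) = -226111/208432 ≈ -1.0848)
G(S(-27, 10))/r = (11 - 27)/(-226111/208432) = -16*(-208432/226111) = 3334912/226111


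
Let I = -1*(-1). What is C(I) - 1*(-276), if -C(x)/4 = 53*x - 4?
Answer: 80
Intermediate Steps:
I = 1
C(x) = 16 - 212*x (C(x) = -4*(53*x - 4) = -4*(-4 + 53*x) = 16 - 212*x)
C(I) - 1*(-276) = (16 - 212*1) - 1*(-276) = (16 - 212) + 276 = -196 + 276 = 80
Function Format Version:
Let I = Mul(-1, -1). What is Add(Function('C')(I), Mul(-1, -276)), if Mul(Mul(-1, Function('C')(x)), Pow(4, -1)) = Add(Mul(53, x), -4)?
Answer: 80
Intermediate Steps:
I = 1
Function('C')(x) = Add(16, Mul(-212, x)) (Function('C')(x) = Mul(-4, Add(Mul(53, x), -4)) = Mul(-4, Add(-4, Mul(53, x))) = Add(16, Mul(-212, x)))
Add(Function('C')(I), Mul(-1, -276)) = Add(Add(16, Mul(-212, 1)), Mul(-1, -276)) = Add(Add(16, -212), 276) = Add(-196, 276) = 80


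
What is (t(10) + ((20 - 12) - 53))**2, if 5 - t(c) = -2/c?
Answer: 39601/25 ≈ 1584.0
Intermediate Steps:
t(c) = 5 + 2/c (t(c) = 5 - (-2)/c = 5 + 2/c)
(t(10) + ((20 - 12) - 53))**2 = ((5 + 2/10) + ((20 - 12) - 53))**2 = ((5 + 2*(1/10)) + (8 - 53))**2 = ((5 + 1/5) - 45)**2 = (26/5 - 45)**2 = (-199/5)**2 = 39601/25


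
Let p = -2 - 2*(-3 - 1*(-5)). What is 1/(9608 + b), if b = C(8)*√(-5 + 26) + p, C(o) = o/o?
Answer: 9602/92198383 - √21/92198383 ≈ 0.00010410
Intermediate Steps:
C(o) = 1
p = -6 (p = -2 - 2*(-3 + 5) = -2 - 2*2 = -2 - 1*4 = -2 - 4 = -6)
b = -6 + √21 (b = 1*√(-5 + 26) - 6 = 1*√21 - 6 = √21 - 6 = -6 + √21 ≈ -1.4174)
1/(9608 + b) = 1/(9608 + (-6 + √21)) = 1/(9602 + √21)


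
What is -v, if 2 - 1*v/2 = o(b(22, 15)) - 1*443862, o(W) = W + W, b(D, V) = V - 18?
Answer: -887740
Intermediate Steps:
b(D, V) = -18 + V
o(W) = 2*W
v = 887740 (v = 4 - 2*(2*(-18 + 15) - 1*443862) = 4 - 2*(2*(-3) - 443862) = 4 - 2*(-6 - 443862) = 4 - 2*(-443868) = 4 + 887736 = 887740)
-v = -1*887740 = -887740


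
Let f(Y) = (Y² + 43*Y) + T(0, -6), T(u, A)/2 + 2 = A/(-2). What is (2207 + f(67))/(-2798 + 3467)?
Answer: 3193/223 ≈ 14.318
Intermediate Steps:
T(u, A) = -4 - A (T(u, A) = -4 + 2*(A/(-2)) = -4 + 2*(A*(-½)) = -4 + 2*(-A/2) = -4 - A)
f(Y) = 2 + Y² + 43*Y (f(Y) = (Y² + 43*Y) + (-4 - 1*(-6)) = (Y² + 43*Y) + (-4 + 6) = (Y² + 43*Y) + 2 = 2 + Y² + 43*Y)
(2207 + f(67))/(-2798 + 3467) = (2207 + (2 + 67² + 43*67))/(-2798 + 3467) = (2207 + (2 + 4489 + 2881))/669 = (2207 + 7372)*(1/669) = 9579*(1/669) = 3193/223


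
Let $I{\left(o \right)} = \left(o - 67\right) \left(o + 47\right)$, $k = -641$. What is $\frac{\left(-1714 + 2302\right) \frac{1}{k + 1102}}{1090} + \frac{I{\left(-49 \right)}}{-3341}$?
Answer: $- \frac{57306586}{839409545} \approx -0.06827$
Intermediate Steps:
$I{\left(o \right)} = \left(-67 + o\right) \left(47 + o\right)$
$\frac{\left(-1714 + 2302\right) \frac{1}{k + 1102}}{1090} + \frac{I{\left(-49 \right)}}{-3341} = \frac{\left(-1714 + 2302\right) \frac{1}{-641 + 1102}}{1090} + \frac{-3149 + \left(-49\right)^{2} - -980}{-3341} = \frac{588}{461} \cdot \frac{1}{1090} + \left(-3149 + 2401 + 980\right) \left(- \frac{1}{3341}\right) = 588 \cdot \frac{1}{461} \cdot \frac{1}{1090} + 232 \left(- \frac{1}{3341}\right) = \frac{588}{461} \cdot \frac{1}{1090} - \frac{232}{3341} = \frac{294}{251245} - \frac{232}{3341} = - \frac{57306586}{839409545}$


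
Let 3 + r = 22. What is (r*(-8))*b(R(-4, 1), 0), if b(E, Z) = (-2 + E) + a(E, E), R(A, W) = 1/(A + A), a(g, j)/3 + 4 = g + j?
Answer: 2261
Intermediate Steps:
a(g, j) = -12 + 3*g + 3*j (a(g, j) = -12 + 3*(g + j) = -12 + (3*g + 3*j) = -12 + 3*g + 3*j)
R(A, W) = 1/(2*A)
b(E, Z) = -14 + 7*E (b(E, Z) = (-2 + E) + (-12 + 3*E + 3*E) = (-2 + E) + (-12 + 6*E) = -14 + 7*E)
r = 19 (r = -3 + 22 = 19)
(r*(-8))*b(R(-4, 1), 0) = (19*(-8))*(-14 + 7*((1/2)/(-4))) = -152*(-14 + 7*((1/2)*(-1/4))) = -152*(-14 + 7*(-1/8)) = -152*(-14 - 7/8) = -152*(-119/8) = 2261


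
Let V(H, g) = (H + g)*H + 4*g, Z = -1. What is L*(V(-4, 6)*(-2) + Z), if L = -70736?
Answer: 2334288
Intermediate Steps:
V(H, g) = 4*g + H*(H + g) (V(H, g) = H*(H + g) + 4*g = 4*g + H*(H + g))
L*(V(-4, 6)*(-2) + Z) = -70736*(((-4)**2 + 4*6 - 4*6)*(-2) - 1) = -70736*((16 + 24 - 24)*(-2) - 1) = -70736*(16*(-2) - 1) = -70736*(-32 - 1) = -70736*(-33) = 2334288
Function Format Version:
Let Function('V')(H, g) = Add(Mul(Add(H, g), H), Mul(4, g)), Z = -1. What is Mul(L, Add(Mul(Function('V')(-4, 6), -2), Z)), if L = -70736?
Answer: 2334288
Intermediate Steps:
Function('V')(H, g) = Add(Mul(4, g), Mul(H, Add(H, g))) (Function('V')(H, g) = Add(Mul(H, Add(H, g)), Mul(4, g)) = Add(Mul(4, g), Mul(H, Add(H, g))))
Mul(L, Add(Mul(Function('V')(-4, 6), -2), Z)) = Mul(-70736, Add(Mul(Add(Pow(-4, 2), Mul(4, 6), Mul(-4, 6)), -2), -1)) = Mul(-70736, Add(Mul(Add(16, 24, -24), -2), -1)) = Mul(-70736, Add(Mul(16, -2), -1)) = Mul(-70736, Add(-32, -1)) = Mul(-70736, -33) = 2334288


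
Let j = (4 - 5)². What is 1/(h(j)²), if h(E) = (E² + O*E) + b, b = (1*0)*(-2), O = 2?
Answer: ⅑ ≈ 0.11111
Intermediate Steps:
b = 0 (b = 0*(-2) = 0)
j = 1 (j = (-1)² = 1)
h(E) = E² + 2*E (h(E) = (E² + 2*E) + 0 = E² + 2*E)
1/(h(j)²) = 1/((1*(2 + 1))²) = 1/((1*3)²) = 1/(3²) = 1/9 = ⅑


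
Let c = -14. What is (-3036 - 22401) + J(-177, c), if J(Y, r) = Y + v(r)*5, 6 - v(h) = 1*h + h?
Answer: -25444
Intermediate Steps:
v(h) = 6 - 2*h (v(h) = 6 - (1*h + h) = 6 - (h + h) = 6 - 2*h)
J(Y, r) = 30 + Y - 10*r (J(Y, r) = Y + (6 - 2*r)*5 = Y + (30 - 10*r) = 30 + Y - 10*r)
(-3036 - 22401) + J(-177, c) = (-3036 - 22401) + (30 - 177 - 10*(-14)) = -25437 + (30 - 177 + 140) = -25437 - 7 = -25444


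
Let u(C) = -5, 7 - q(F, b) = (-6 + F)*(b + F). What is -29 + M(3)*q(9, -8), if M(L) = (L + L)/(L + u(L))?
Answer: -41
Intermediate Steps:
q(F, b) = 7 - (-6 + F)*(F + b) (q(F, b) = 7 - (-6 + F)*(b + F) = 7 - (-6 + F)*(F + b))
M(L) = 2*L/(-5 + L) (M(L) = (L + L)/(L - 5) = (2*L)/(-5 + L) = 2*L/(-5 + L))
-29 + M(3)*q(9, -8) = -29 + (2*3/(-5 + 3))*(7 - 1*9**2 + 6*9 + 6*(-8) - 1*9*(-8)) = -29 + (2*3/(-2))*(7 - 1*81 + 54 - 48 + 72) = -29 + (2*3*(-1/2))*(7 - 81 + 54 - 48 + 72) = -29 - 3*4 = -29 - 12 = -41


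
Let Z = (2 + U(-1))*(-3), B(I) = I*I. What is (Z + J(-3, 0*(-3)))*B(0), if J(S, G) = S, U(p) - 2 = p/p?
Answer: 0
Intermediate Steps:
U(p) = 3 (U(p) = 2 + p/p = 2 + 1 = 3)
B(I) = I**2
Z = -15 (Z = (2 + 3)*(-3) = 5*(-3) = -15)
(Z + J(-3, 0*(-3)))*B(0) = (-15 - 3)*0**2 = -18*0 = 0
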